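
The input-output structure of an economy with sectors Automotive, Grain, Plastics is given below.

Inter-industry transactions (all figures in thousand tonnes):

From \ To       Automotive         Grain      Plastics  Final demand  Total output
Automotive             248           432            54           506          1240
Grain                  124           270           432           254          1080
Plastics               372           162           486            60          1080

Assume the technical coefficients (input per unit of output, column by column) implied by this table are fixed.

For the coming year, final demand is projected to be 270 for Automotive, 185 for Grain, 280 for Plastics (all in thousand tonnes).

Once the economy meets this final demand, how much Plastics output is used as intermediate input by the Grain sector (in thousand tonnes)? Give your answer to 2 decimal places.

Technical coefficients a_ij = z_ij / X_j:
  a_AA = 248/1240 = 0.20, a_GA = 124/1240 = 0.10, a_PA = 372/1240 = 0.30
  a_AG = 432/1080 = 0.40, a_GG = 270/1080 = 0.25, a_PG = 162/1080 = 0.15
  a_AP = 54/1080 = 0.05, a_GP = 432/1080 = 0.40, a_PP = 486/1080 = 0.45
I − A =
  [   0.80    -0.40    -0.05]
  [  -0.10     0.75    -0.40]
  [  -0.30    -0.15     0.55]
Cofactors of I−A, C_ij = (−1)^(i+j)·(minor ij) (rows/columns in the sector order above):
  C_11 = (0.75)(0.55) − (-0.40)(-0.15) = 0.3525
  C_12 = −[(-0.10)(0.55) − (-0.40)(-0.30)] = 0.1750
  C_13 = (-0.10)(-0.15) − (0.75)(-0.30) = 0.2400
  C_21 = −[(-0.40)(0.55) − (-0.05)(-0.15)] = 0.2275
  C_22 = (0.80)(0.55) − (-0.05)(-0.30) = 0.4250
  C_23 = −[(0.80)(-0.15) − (-0.40)(-0.30)] = 0.2400
  C_31 = (-0.40)(-0.40) − (-0.05)(0.75) = 0.1975
  C_32 = −[(0.80)(-0.40) − (-0.05)(-0.10)] = 0.3250
  C_33 = (0.80)(0.75) − (-0.40)(-0.10) = 0.5600
det(I−A) = Σ_j (I−A)_1j·C_1j = (0.80)(0.3525) + (-0.40)(0.1750) + (-0.05)(0.2400) = 0.2000
adj(I−A) = Cᵀ =
  [ 0.3525   0.2275   0.1975]
  [ 0.1750   0.4250   0.3250]
  [ 0.2400   0.2400   0.5600]
(I − A)⁻¹ = adj(I−A) / det(I−A) ≈
  [   1.7625     1.1375     0.9875]
  [   0.8750     2.1250     1.6250]
  [   1.2000     1.2000     2.8000]
First solve x = (I − A)⁻¹ d = adj(I−A)·d / det(I−A); in particular x_G = (0.1750·270 + 0.4250·185 + 0.3250·280) / 0.2000 = 216.875 / 0.2000 = 1084.3750.
Intermediate flow from P to G: z_PG = a_PG · x_G = 0.15 × 216.875 / 0.2000 = 32.53125 / 0.2000 ≈ 162.66.

z_PG = 162.66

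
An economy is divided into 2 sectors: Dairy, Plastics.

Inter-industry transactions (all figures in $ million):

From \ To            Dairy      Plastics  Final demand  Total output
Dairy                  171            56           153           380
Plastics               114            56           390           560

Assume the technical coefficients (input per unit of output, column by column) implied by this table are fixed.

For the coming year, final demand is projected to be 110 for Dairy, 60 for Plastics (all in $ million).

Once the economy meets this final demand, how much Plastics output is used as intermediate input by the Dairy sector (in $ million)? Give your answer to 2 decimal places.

Technical coefficients a_ij = z_ij / X_j:
  a_DD = 171/380 = 0.45, a_PD = 114/380 = 0.30
  a_DP = 56/560 = 0.10, a_PP = 56/560 = 0.10
I − A =
  [   0.55    -0.10]
  [  -0.30     0.90]
det(I−A) = (0.55)(0.90) − (-0.10)(-0.30) = 0.4650
adj(I−A) = [[0.90, 0.10], [0.30, 0.55]]
(I − A)⁻¹ = adj(I−A) / det(I−A) ≈
  [   1.9355     0.2151]
  [   0.6452     1.1828]
First solve x = (I − A)⁻¹ d = adj(I−A)·d / det(I−A); in particular x_D = (0.90·110 + 0.10·60) / 0.4650 = 105.00 / 0.4650 ≈ 225.8065.
Intermediate flow from P to D: z_PD = a_PD · x_D = 0.30 × 105.00 / 0.4650 = 31.50 / 0.4650 ≈ 67.74.

z_PD = 67.74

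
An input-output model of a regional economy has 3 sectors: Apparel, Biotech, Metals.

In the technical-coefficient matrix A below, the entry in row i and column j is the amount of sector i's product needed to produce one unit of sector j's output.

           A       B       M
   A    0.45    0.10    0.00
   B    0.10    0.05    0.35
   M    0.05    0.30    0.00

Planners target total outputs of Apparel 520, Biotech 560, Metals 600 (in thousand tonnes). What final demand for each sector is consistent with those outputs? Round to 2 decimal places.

d_A = 230.00, d_B = 270.00, d_M = 406.00

I − A =
  [   0.55    -0.10     0.00]
  [  -0.10     0.95    -0.35]
  [  -0.05    -0.30     1.00]
d = (I − A) x:
  d_A = (+0.55)·520 + (-0.10)·560 + (+0.00)·600 = 230.00
  d_B = (-0.10)·520 + (+0.95)·560 + (-0.35)·600 = 270.00
  d_M = (-0.05)·520 + (-0.30)·560 + (+1.00)·600 = 406.00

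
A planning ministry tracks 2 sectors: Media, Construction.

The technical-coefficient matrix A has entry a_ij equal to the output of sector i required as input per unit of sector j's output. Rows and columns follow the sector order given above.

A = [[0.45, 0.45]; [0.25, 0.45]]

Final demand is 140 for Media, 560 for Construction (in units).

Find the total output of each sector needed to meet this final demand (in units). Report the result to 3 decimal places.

x_1 = 1731.579, x_2 = 1805.263

I − A =
  [   0.55    -0.45]
  [  -0.25     0.55]
det(I−A) = (0.55)(0.55) − (-0.45)(-0.25) = 0.1900
adj(I−A) = [[0.55, 0.45], [0.25, 0.55]]
(I − A)⁻¹ = adj(I−A) / det(I−A) ≈
  [   2.8947     2.3684]
  [   1.3158     2.8947]
x = (I − A)⁻¹ d = adj(I−A)·d / det(I−A), with det(I−A) = 0.1900:
  x_1 = (0.55·140 + 0.45·560) / 0.1900 = 329.00 / 0.1900 ≈ 1731.579
  x_2 = (0.25·140 + 0.55·560) / 0.1900 = 343.00 / 0.1900 ≈ 1805.263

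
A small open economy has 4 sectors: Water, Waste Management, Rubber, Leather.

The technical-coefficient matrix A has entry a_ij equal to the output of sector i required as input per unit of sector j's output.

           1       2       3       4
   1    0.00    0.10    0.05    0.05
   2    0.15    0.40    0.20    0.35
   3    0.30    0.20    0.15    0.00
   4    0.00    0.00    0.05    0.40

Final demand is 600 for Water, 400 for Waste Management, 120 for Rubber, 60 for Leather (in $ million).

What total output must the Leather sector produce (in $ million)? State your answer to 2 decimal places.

I − A =
  [   1.00    -0.10    -0.05    -0.05]
  [  -0.15     0.60    -0.20    -0.35]
  [  -0.30    -0.20     0.85     0.00]
  [   0.00     0.00    -0.05     0.60]
Compute the cofactors C_ij = (−1)^(i+j)·(3×3 minor ij) of I−A; the adjugate is their transpose:
adj(I−A) = Cᵀ =
  [ 0.278500   0.057500   0.033250   0.056750]
  [ 0.117750   0.500250   0.142375   0.301625]
  [ 0.126000   0.138000   0.351000   0.091000]
  [ 0.010500   0.011500   0.029250   0.440750]
det(I−A) = Σ_j (I−A)_1j·C_1j = (1.00)(0.278500) + (-0.10)(0.117750) + (-0.05)(0.126000) + (-0.05)(0.010500) = 0.2599
(I − A)⁻¹ = adj(I−A) / det(I−A) ≈
  [   1.0716     0.2212     0.1279     0.2184]
  [   0.4531     1.9248     0.5478     1.1605]
  [   0.4848     0.5310     1.3505     0.3501]
  [   0.0404     0.0442     0.1125     1.6958]
x = (I − A)⁻¹ d = adj(I−A)·d / det(I−A), with det(I−A) = 0.2599:
  x_1 = (0.278500·600 + 0.057500·400 + 0.033250·120 + 0.056750·60) / 0.2599 = 197.495 / 0.2599 ≈ 759.89
  x_2 = (0.117750·600 + 0.500250·400 + 0.142375·120 + 0.301625·60) / 0.2599 = 305.9325 / 0.2599 ≈ 1177.12
  x_3 = (0.126000·600 + 0.138000·400 + 0.351000·120 + 0.091000·60) / 0.2599 = 178.38 / 0.2599 ≈ 686.34
  x_4 = (0.010500·600 + 0.011500·400 + 0.029250·120 + 0.440750·60) / 0.2599 = 40.855 / 0.2599 ≈ 157.20

x_4 = 157.20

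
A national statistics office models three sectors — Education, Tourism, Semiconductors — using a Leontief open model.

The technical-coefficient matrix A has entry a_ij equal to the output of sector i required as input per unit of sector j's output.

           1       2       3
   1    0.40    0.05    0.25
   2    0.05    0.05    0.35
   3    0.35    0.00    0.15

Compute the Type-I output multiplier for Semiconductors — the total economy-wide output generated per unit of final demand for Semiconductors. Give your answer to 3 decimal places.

m_3 = 2.658

I − A =
  [   0.60    -0.05    -0.25]
  [  -0.05     0.95    -0.35]
  [  -0.35     0.00     0.85]
Cofactors of I−A, C_ij = (−1)^(i+j)·(minor ij) (rows/columns in the sector order above):
  C_11 = (0.95)(0.85) − (-0.35)(0.00) = 0.8075
  C_12 = −[(-0.05)(0.85) − (-0.35)(-0.35)] = 0.1650
  C_13 = (-0.05)(0.00) − (0.95)(-0.35) = 0.3325
  C_21 = −[(-0.05)(0.85) − (-0.25)(0.00)] = 0.0425
  C_22 = (0.60)(0.85) − (-0.25)(-0.35) = 0.4225
  C_23 = −[(0.60)(0.00) − (-0.05)(-0.35)] = 0.0175
  C_31 = (-0.05)(-0.35) − (-0.25)(0.95) = 0.2550
  C_32 = −[(0.60)(-0.35) − (-0.25)(-0.05)] = 0.2225
  C_33 = (0.60)(0.95) − (-0.05)(-0.05) = 0.5675
det(I−A) = Σ_j (I−A)_1j·C_1j = (0.60)(0.8075) + (-0.05)(0.1650) + (-0.25)(0.3325) = 0.393125
adj(I−A) = Cᵀ =
  [ 0.8075   0.0425   0.2550]
  [ 0.1650   0.4225   0.2225]
  [ 0.3325   0.0175   0.5675]
(I − A)⁻¹ = adj(I−A) / det(I−A) ≈
  [   2.0541     0.1081     0.6486]
  [   0.4197     1.0747     0.5660]
  [   0.8458     0.0445     1.4436]
The output multiplier for sector j is the column-j sum of the Leontief inverse (I − A)⁻¹ = adj(I−A) / det(I−A).
Column 3 of adj(I−A): (0.2550, 0.2225, 0.5675); det(I−A) = 0.393125.
m_3 = (0.2550 + 0.2225 + 0.5675) / 0.393125 = 1.045 / 0.393125 ≈ 2.658.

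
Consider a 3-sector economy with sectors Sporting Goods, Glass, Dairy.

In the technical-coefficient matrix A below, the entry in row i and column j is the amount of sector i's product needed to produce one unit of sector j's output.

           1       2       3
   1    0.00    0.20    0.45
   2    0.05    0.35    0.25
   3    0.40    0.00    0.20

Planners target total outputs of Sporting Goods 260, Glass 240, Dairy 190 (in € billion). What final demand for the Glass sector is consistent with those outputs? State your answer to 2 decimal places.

d_2 = 95.50

I − A =
  [   1.00    -0.20    -0.45]
  [  -0.05     0.65    -0.25]
  [  -0.40     0.00     0.80]
d = (I − A) x:
  d_1 = (+1.00)·260 + (-0.20)·240 + (-0.45)·190 = 126.50
  d_2 = (-0.05)·260 + (+0.65)·240 + (-0.25)·190 = 95.50
  d_3 = (-0.40)·260 + (+0.00)·240 + (+0.80)·190 = 48.00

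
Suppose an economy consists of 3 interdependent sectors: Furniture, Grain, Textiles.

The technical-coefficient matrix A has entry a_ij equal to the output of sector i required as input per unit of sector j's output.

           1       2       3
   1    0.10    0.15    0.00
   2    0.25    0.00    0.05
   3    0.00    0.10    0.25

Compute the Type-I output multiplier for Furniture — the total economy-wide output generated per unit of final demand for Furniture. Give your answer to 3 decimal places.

I − A =
  [   0.90    -0.15     0.00]
  [  -0.25     1.00    -0.05]
  [   0.00    -0.10     0.75]
Cofactors of I−A, C_ij = (−1)^(i+j)·(minor ij) (rows/columns in the sector order above):
  C_11 = (1.00)(0.75) − (-0.05)(-0.10) = 0.7450
  C_12 = −[(-0.25)(0.75) − (-0.05)(0.00)] = 0.1875
  C_13 = (-0.25)(-0.10) − (1.00)(0.00) = 0.0250
  C_21 = −[(-0.15)(0.75) − (0.00)(-0.10)] = 0.1125
  C_22 = (0.90)(0.75) − (0.00)(0.00) = 0.6750
  C_23 = −[(0.90)(-0.10) − (-0.15)(0.00)] = 0.0900
  C_31 = (-0.15)(-0.05) − (0.00)(1.00) = 0.0075
  C_32 = −[(0.90)(-0.05) − (0.00)(-0.25)] = 0.0450
  C_33 = (0.90)(1.00) − (-0.15)(-0.25) = 0.8625
det(I−A) = Σ_j (I−A)_1j·C_1j = (0.90)(0.7450) + (-0.15)(0.1875) + (0.00)(0.0250) = 0.642375
adj(I−A) = Cᵀ =
  [ 0.7450   0.1125   0.0075]
  [ 0.1875   0.6750   0.0450]
  [ 0.0250   0.0900   0.8625]
(I − A)⁻¹ = adj(I−A) / det(I−A) ≈
  [   1.1598     0.1751     0.0117]
  [   0.2919     1.0508     0.0701]
  [   0.0389     0.1401     1.3427]
The output multiplier for sector j is the column-j sum of the Leontief inverse (I − A)⁻¹ = adj(I−A) / det(I−A).
Column 1 of adj(I−A): (0.7450, 0.1875, 0.0250); det(I−A) = 0.642375.
m_1 = (0.7450 + 0.1875 + 0.0250) / 0.642375 = 0.9575 / 0.642375 ≈ 1.491.

m_1 = 1.491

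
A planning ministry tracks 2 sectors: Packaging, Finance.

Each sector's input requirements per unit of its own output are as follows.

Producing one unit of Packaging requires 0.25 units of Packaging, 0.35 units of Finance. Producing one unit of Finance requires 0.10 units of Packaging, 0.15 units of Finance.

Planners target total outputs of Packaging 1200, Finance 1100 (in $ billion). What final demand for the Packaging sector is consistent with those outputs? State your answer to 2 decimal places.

d_1 = 790.00

I − A =
  [   0.75    -0.10]
  [  -0.35     0.85]
d = (I − A) x:
  d_1 = (+0.75)·1200 + (-0.10)·1100 = 790.00
  d_2 = (-0.35)·1200 + (+0.85)·1100 = 515.00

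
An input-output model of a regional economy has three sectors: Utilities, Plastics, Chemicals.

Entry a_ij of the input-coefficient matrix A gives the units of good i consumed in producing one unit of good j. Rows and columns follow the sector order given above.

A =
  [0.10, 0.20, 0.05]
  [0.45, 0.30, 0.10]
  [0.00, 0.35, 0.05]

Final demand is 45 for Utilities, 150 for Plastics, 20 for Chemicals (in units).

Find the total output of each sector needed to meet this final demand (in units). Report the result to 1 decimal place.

x_U = 127.9, x_P = 316.2, x_C = 137.5

I − A =
  [   0.90    -0.20    -0.05]
  [  -0.45     0.70    -0.10]
  [   0.00    -0.35     0.95]
Cofactors of I−A, C_ij = (−1)^(i+j)·(minor ij) (rows/columns in the sector order above):
  C_11 = (0.70)(0.95) − (-0.10)(-0.35) = 0.6300
  C_12 = −[(-0.45)(0.95) − (-0.10)(0.00)] = 0.4275
  C_13 = (-0.45)(-0.35) − (0.70)(0.00) = 0.1575
  C_21 = −[(-0.20)(0.95) − (-0.05)(-0.35)] = 0.2075
  C_22 = (0.90)(0.95) − (-0.05)(0.00) = 0.8550
  C_23 = −[(0.90)(-0.35) − (-0.20)(0.00)] = 0.3150
  C_31 = (-0.20)(-0.10) − (-0.05)(0.70) = 0.0550
  C_32 = −[(0.90)(-0.10) − (-0.05)(-0.45)] = 0.1125
  C_33 = (0.90)(0.70) − (-0.20)(-0.45) = 0.5400
det(I−A) = Σ_j (I−A)_1j·C_1j = (0.90)(0.6300) + (-0.20)(0.4275) + (-0.05)(0.1575) = 0.473625
adj(I−A) = Cᵀ =
  [ 0.6300   0.2075   0.0550]
  [ 0.4275   0.8550   0.1125]
  [ 0.1575   0.3150   0.5400]
(I − A)⁻¹ = adj(I−A) / det(I−A) ≈
  [   1.3302     0.4381     0.1161]
  [   0.9026     1.8052     0.2375]
  [   0.3325     0.6651     1.1401]
x = (I − A)⁻¹ d = adj(I−A)·d / det(I−A), with det(I−A) = 0.473625:
  x_U = (0.6300·45 + 0.2075·150 + 0.0550·20) / 0.473625 = 60.575 / 0.473625 ≈ 127.9
  x_P = (0.4275·45 + 0.8550·150 + 0.1125·20) / 0.473625 = 149.7375 / 0.473625 ≈ 316.2
  x_C = (0.1575·45 + 0.3150·150 + 0.5400·20) / 0.473625 = 65.1375 / 0.473625 ≈ 137.5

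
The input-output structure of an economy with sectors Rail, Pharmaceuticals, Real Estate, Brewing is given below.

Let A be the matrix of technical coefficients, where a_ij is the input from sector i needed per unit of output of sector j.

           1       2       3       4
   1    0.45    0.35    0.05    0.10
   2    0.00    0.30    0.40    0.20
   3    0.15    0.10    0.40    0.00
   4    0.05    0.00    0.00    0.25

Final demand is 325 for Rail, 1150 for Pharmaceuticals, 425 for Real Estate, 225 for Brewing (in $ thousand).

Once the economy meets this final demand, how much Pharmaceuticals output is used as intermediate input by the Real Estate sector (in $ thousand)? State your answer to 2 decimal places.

I − A =
  [   0.55    -0.35    -0.05    -0.10]
  [   0.00     0.70    -0.40    -0.20]
  [  -0.15    -0.10     0.60     0.00]
  [  -0.05     0.00     0.00     0.75]
Compute the cofactors C_ij = (−1)^(i+j)·(3×3 minor ij) of I−A; the adjugate is their transpose:
adj(I−A) = Cᵀ =
  [ 0.285000   0.161250   0.131250   0.081000]
  [ 0.051000   0.238875   0.163500   0.070500]
  [ 0.079750   0.080125   0.281750   0.032000]
  [ 0.019000   0.010750   0.008750   0.182750]
det(I−A) = Σ_j (I−A)_1j·C_1j = (0.55)(0.285000) + (-0.35)(0.051000) + (-0.05)(0.079750) + (-0.10)(0.019000) = 0.1330125
(I − A)⁻¹ = adj(I−A) / det(I−A) ≈
  [   2.1427     1.2123     0.9867     0.6090]
  [   0.3834     1.7959     1.2292     0.5300]
  [   0.5996     0.6024     2.1182     0.2406]
  [   0.1428     0.0808     0.0658     1.3739]
First solve x = (I − A)⁻¹ d = adj(I−A)·d / det(I−A); in particular x_3 = (0.079750·325 + 0.080125·1150 + 0.281750·425 + 0.032000·225) / 0.1330125 = 245.00625 / 0.1330125 ≈ 1841.9791.
Intermediate flow from 2 to 3: z_23 = a_23 · x_3 = 0.40 × 245.00625 / 0.1330125 = 98.0025 / 0.1330125 ≈ 736.79.

z_23 = 736.79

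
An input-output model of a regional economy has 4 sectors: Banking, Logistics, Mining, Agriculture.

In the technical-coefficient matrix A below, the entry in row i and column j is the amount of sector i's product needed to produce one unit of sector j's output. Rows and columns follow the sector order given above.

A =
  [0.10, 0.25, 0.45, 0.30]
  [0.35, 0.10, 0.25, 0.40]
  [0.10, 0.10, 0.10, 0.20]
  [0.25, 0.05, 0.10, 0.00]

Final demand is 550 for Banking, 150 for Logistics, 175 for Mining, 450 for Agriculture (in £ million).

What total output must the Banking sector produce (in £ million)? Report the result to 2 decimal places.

I − A =
  [   0.90    -0.25    -0.45    -0.30]
  [  -0.35     0.90    -0.25    -0.40]
  [  -0.10    -0.10     0.90    -0.20]
  [  -0.25    -0.05    -0.10     1.00]
Compute the cofactors C_ij = (−1)^(i+j)·(3×3 minor ij) of I−A; the adjugate is their transpose:
adj(I−A) = Cᵀ =
  [ 0.74250   0.28600   0.49925   0.43700]
  [ 0.43950   0.65400   0.45525   0.48450]
  [ 0.18150   0.13050   0.60675   0.22800]
  [ 0.22575   0.11725   0.20825   0.56525]
det(I−A) = Σ_j (I−A)_1j·C_1j = (0.90)(0.74250) + (-0.25)(0.43950) + (-0.45)(0.18150) + (-0.30)(0.22575) = 0.408975
(I − A)⁻¹ = adj(I−A) / det(I−A) ≈
  [   1.8155     0.6993     1.2207     1.0685]
  [   1.0746     1.5991     1.1131     1.1847]
  [   0.4438     0.3191     1.4836     0.5575]
  [   0.5520     0.2867     0.5092     1.3821]
x = (I − A)⁻¹ d = adj(I−A)·d / det(I−A), with det(I−A) = 0.408975:
  x_B = (0.74250·550 + 0.28600·150 + 0.49925·175 + 0.43700·450) / 0.408975 = 735.29375 / 0.408975 ≈ 1797.89
  x_L = (0.43950·550 + 0.65400·150 + 0.45525·175 + 0.48450·450) / 0.408975 = 637.51875 / 0.408975 ≈ 1558.82
  x_M = (0.18150·550 + 0.13050·150 + 0.60675·175 + 0.22800·450) / 0.408975 = 328.18125 / 0.408975 ≈ 802.45
  x_A = (0.22575·550 + 0.11725·150 + 0.20825·175 + 0.56525·450) / 0.408975 = 432.55625 / 0.408975 ≈ 1057.66

x_B = 1797.89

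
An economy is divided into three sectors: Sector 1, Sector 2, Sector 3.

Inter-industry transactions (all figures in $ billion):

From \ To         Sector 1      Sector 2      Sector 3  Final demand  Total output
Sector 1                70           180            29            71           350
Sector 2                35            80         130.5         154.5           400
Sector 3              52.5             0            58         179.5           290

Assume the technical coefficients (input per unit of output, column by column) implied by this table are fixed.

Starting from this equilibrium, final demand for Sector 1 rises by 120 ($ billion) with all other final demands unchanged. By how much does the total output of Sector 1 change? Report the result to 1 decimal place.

Δx_1 = 177.1

Technical coefficients a_ij = z_ij / X_j:
  a_11 = 70/350 = 0.20, a_21 = 35/350 = 0.10, a_31 = 52.5/350 = 0.15
  a_12 = 180/400 = 0.45, a_22 = 80/400 = 0.20, a_32 = 0/400 = 0.00
  a_13 = 29/290 = 0.10, a_23 = 130.5/290 = 0.45, a_33 = 58/290 = 0.20
I − A =
  [   0.80    -0.45    -0.10]
  [  -0.10     0.80    -0.45]
  [  -0.15     0.00     0.80]
Cofactors of I−A, C_ij = (−1)^(i+j)·(minor ij) (rows/columns in the sector order above):
  C_11 = (0.80)(0.80) − (-0.45)(0.00) = 0.6400
  C_12 = −[(-0.10)(0.80) − (-0.45)(-0.15)] = 0.1475
  C_13 = (-0.10)(0.00) − (0.80)(-0.15) = 0.1200
  C_21 = −[(-0.45)(0.80) − (-0.10)(0.00)] = 0.3600
  C_22 = (0.80)(0.80) − (-0.10)(-0.15) = 0.6250
  C_23 = −[(0.80)(0.00) − (-0.45)(-0.15)] = 0.0675
  C_31 = (-0.45)(-0.45) − (-0.10)(0.80) = 0.2825
  C_32 = −[(0.80)(-0.45) − (-0.10)(-0.10)] = 0.3700
  C_33 = (0.80)(0.80) − (-0.45)(-0.10) = 0.5950
det(I−A) = Σ_j (I−A)_1j·C_1j = (0.80)(0.6400) + (-0.45)(0.1475) + (-0.10)(0.1200) = 0.433625
adj(I−A) = Cᵀ =
  [ 0.6400   0.3600   0.2825]
  [ 0.1475   0.6250   0.3700]
  [ 0.1200   0.0675   0.5950]
(I − A)⁻¹ = adj(I−A) / det(I−A) ≈
  [   1.4759     0.8302     0.6515]
  [   0.3402     1.4413     0.8533]
  [   0.2767     0.1557     1.3722]
Δx = (I − A)⁻¹ Δd with Δd having +120 in the Sector 1 component and 0 elsewhere.
So Δx_1 = L_11 · (+120), where L_11 = adj(I−A)_11 / det(I−A) = 0.6400 / 0.433625.
Δx_1 = 0.6400 × (+120) / 0.433625 = 76.80 / 0.433625 ≈ 177.1.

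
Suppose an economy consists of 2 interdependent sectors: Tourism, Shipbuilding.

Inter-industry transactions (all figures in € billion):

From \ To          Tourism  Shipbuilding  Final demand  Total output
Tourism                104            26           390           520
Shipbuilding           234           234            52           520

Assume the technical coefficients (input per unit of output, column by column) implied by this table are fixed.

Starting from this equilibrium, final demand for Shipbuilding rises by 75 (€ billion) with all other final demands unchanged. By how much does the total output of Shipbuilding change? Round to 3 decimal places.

Technical coefficients a_ij = z_ij / X_j:
  a_11 = 104/520 = 0.20, a_21 = 234/520 = 0.45
  a_12 = 26/520 = 0.05, a_22 = 234/520 = 0.45
I − A =
  [   0.80    -0.05]
  [  -0.45     0.55]
det(I−A) = (0.80)(0.55) − (-0.05)(-0.45) = 0.4175
adj(I−A) = [[0.55, 0.05], [0.45, 0.80]]
(I − A)⁻¹ = adj(I−A) / det(I−A) ≈
  [   1.3174     0.1198]
  [   1.0778     1.9162]
Δx = (I − A)⁻¹ Δd with Δd having +75 in the Shipbuilding component and 0 elsewhere.
So Δx_2 = L_22 · (+75), where L_22 = adj(I−A)_22 / det(I−A) = 0.80 / 0.4175.
Δx_2 = 0.80 × (+75) / 0.4175 = 60.00 / 0.4175 ≈ 143.713.

Δx_2 = 143.713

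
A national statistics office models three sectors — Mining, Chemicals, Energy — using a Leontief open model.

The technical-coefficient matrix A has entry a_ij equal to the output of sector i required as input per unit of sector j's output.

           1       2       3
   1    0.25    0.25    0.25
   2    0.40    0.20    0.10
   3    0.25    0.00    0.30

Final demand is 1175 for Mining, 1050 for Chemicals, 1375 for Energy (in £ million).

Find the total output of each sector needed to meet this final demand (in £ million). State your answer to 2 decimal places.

I − A =
  [   0.75    -0.25    -0.25]
  [  -0.40     0.80    -0.10]
  [  -0.25     0.00     0.70]
Cofactors of I−A, C_ij = (−1)^(i+j)·(minor ij) (rows/columns in the sector order above):
  C_11 = (0.80)(0.70) − (-0.10)(0.00) = 0.5600
  C_12 = −[(-0.40)(0.70) − (-0.10)(-0.25)] = 0.3050
  C_13 = (-0.40)(0.00) − (0.80)(-0.25) = 0.2000
  C_21 = −[(-0.25)(0.70) − (-0.25)(0.00)] = 0.1750
  C_22 = (0.75)(0.70) − (-0.25)(-0.25) = 0.4625
  C_23 = −[(0.75)(0.00) − (-0.25)(-0.25)] = 0.0625
  C_31 = (-0.25)(-0.10) − (-0.25)(0.80) = 0.2250
  C_32 = −[(0.75)(-0.10) − (-0.25)(-0.40)] = 0.1750
  C_33 = (0.75)(0.80) − (-0.25)(-0.40) = 0.5000
det(I−A) = Σ_j (I−A)_1j·C_1j = (0.75)(0.5600) + (-0.25)(0.3050) + (-0.25)(0.2000) = 0.29375
adj(I−A) = Cᵀ =
  [ 0.5600   0.1750   0.2250]
  [ 0.3050   0.4625   0.1750]
  [ 0.2000   0.0625   0.5000]
(I − A)⁻¹ = adj(I−A) / det(I−A) ≈
  [   1.9064     0.5957     0.7660]
  [   1.0383     1.5745     0.5957]
  [   0.6809     0.2128     1.7021]
x = (I − A)⁻¹ d = adj(I−A)·d / det(I−A), with det(I−A) = 0.29375:
  x_1 = (0.5600·1175 + 0.1750·1050 + 0.2250·1375) / 0.29375 = 1151.125 / 0.29375 ≈ 3918.72
  x_2 = (0.3050·1175 + 0.4625·1050 + 0.1750·1375) / 0.29375 = 1084.625 / 0.29375 ≈ 3692.34
  x_3 = (0.2000·1175 + 0.0625·1050 + 0.5000·1375) / 0.29375 = 988.125 / 0.29375 ≈ 3363.83

x_1 = 3918.72, x_2 = 3692.34, x_3 = 3363.83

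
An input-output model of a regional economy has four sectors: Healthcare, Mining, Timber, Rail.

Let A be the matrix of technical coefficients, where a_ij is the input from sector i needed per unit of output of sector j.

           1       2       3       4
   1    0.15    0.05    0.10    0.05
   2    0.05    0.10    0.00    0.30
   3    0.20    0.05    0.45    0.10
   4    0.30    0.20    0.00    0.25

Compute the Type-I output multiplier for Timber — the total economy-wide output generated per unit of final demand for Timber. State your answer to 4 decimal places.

I − A =
  [   0.85    -0.05    -0.10    -0.05]
  [  -0.05     0.90     0.00    -0.30]
  [  -0.20    -0.05     0.55    -0.10]
  [  -0.30    -0.20     0.00     0.75]
Compute the cofactors C_ij = (−1)^(i+j)·(3×3 minor ij) of I−A; the adjugate is their transpose:
adj(I−A) = Cᵀ =
  [ 0.338250   0.031875   0.061500   0.043500]
  [ 0.070125   0.324375   0.012750   0.136125]
  [ 0.157375   0.059125   0.502375   0.101125]
  [ 0.154000   0.099250   0.028000   0.401125]
det(I−A) = Σ_j (I−A)_1j·C_1j = (0.85)(0.338250) + (-0.05)(0.070125) + (-0.10)(0.157375) + (-0.05)(0.154000) = 0.26056875
(I − A)⁻¹ = adj(I−A) / det(I−A) ≈
  [   1.29812     0.12233     0.23602     0.16694]
  [   0.26912     1.24487     0.04893     0.52241]
  [   0.60397     0.22691     1.92799     0.38809]
  [   0.59101     0.38090     0.10746     1.53942]
The output multiplier for sector j is the column-j sum of the Leontief inverse (I − A)⁻¹ = adj(I−A) / det(I−A).
Column 3 of adj(I−A): (0.061500, 0.012750, 0.502375, 0.028000); det(I−A) = 0.26056875.
m_3 = (0.061500 + 0.012750 + 0.502375 + 0.028000) / 0.26056875 = 0.604625 / 0.26056875 ≈ 2.3204.

m_3 = 2.3204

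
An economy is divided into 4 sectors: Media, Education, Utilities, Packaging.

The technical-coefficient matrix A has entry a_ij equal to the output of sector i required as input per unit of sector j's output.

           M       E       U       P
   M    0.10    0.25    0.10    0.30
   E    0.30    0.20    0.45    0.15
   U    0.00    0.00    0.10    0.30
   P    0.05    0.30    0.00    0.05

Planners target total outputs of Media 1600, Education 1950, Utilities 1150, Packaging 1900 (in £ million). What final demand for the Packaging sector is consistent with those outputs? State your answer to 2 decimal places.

I − A =
  [   0.90    -0.25    -0.10    -0.30]
  [  -0.30     0.80    -0.45    -0.15]
  [   0.00     0.00     0.90    -0.30]
  [  -0.05    -0.30     0.00     0.95]
d = (I − A) x:
  d_M = (+0.90)·1600 + (-0.25)·1950 + (-0.10)·1150 + (-0.30)·1900 = 267.50
  d_E = (-0.30)·1600 + (+0.80)·1950 + (-0.45)·1150 + (-0.15)·1900 = 277.50
  d_U = (+0.00)·1600 + (+0.00)·1950 + (+0.90)·1150 + (-0.30)·1900 = 465.00
  d_P = (-0.05)·1600 + (-0.30)·1950 + (+0.00)·1150 + (+0.95)·1900 = 1140.00

d_P = 1140.00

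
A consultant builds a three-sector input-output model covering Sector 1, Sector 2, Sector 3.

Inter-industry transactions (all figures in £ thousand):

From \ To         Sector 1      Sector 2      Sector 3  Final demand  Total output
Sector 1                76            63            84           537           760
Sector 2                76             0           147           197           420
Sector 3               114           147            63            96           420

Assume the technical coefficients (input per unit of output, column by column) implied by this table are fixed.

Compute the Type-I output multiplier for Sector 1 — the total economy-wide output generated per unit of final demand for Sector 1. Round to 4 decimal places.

Technical coefficients a_ij = z_ij / X_j:
  a_11 = 76/760 = 0.10, a_21 = 76/760 = 0.10, a_31 = 114/760 = 0.15
  a_12 = 63/420 = 0.15, a_22 = 0/420 = 0.00, a_32 = 147/420 = 0.35
  a_13 = 84/420 = 0.20, a_23 = 147/420 = 0.35, a_33 = 63/420 = 0.15
I − A =
  [   0.90    -0.15    -0.20]
  [  -0.10     1.00    -0.35]
  [  -0.15    -0.35     0.85]
Cofactors of I−A, C_ij = (−1)^(i+j)·(minor ij) (rows/columns in the sector order above):
  C_11 = (1.00)(0.85) − (-0.35)(-0.35) = 0.7275
  C_12 = −[(-0.10)(0.85) − (-0.35)(-0.15)] = 0.1375
  C_13 = (-0.10)(-0.35) − (1.00)(-0.15) = 0.1850
  C_21 = −[(-0.15)(0.85) − (-0.20)(-0.35)] = 0.1975
  C_22 = (0.90)(0.85) − (-0.20)(-0.15) = 0.7350
  C_23 = −[(0.90)(-0.35) − (-0.15)(-0.15)] = 0.3375
  C_31 = (-0.15)(-0.35) − (-0.20)(1.00) = 0.2525
  C_32 = −[(0.90)(-0.35) − (-0.20)(-0.10)] = 0.3350
  C_33 = (0.90)(1.00) − (-0.15)(-0.10) = 0.8850
det(I−A) = Σ_j (I−A)_1j·C_1j = (0.90)(0.7275) + (-0.15)(0.1375) + (-0.20)(0.1850) = 0.597125
adj(I−A) = Cᵀ =
  [ 0.7275   0.1975   0.2525]
  [ 0.1375   0.7350   0.3350]
  [ 0.1850   0.3375   0.8850]
(I − A)⁻¹ = adj(I−A) / det(I−A) ≈
  [   1.21834     0.33075     0.42286]
  [   0.23027     1.23090     0.56102]
  [   0.30982     0.56521     1.48210]
The output multiplier for sector j is the column-j sum of the Leontief inverse (I − A)⁻¹ = adj(I−A) / det(I−A).
Column 1 of adj(I−A): (0.7275, 0.1375, 0.1850); det(I−A) = 0.597125.
m_1 = (0.7275 + 0.1375 + 0.1850) / 0.597125 = 1.05 / 0.597125 ≈ 1.7584.

m_1 = 1.7584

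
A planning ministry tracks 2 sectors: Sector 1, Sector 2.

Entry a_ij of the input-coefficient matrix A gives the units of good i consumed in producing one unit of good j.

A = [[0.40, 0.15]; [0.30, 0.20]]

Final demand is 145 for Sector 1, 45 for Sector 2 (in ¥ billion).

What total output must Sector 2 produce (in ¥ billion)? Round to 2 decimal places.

I − A =
  [   0.60    -0.15]
  [  -0.30     0.80]
det(I−A) = (0.60)(0.80) − (-0.15)(-0.30) = 0.4350
adj(I−A) = [[0.80, 0.15], [0.30, 0.60]]
(I − A)⁻¹ = adj(I−A) / det(I−A) ≈
  [   1.8391     0.3448]
  [   0.6897     1.3793]
x = (I − A)⁻¹ d = adj(I−A)·d / det(I−A), with det(I−A) = 0.4350:
  x_1 = (0.80·145 + 0.15·45) / 0.4350 = 122.75 / 0.4350 ≈ 282.18
  x_2 = (0.30·145 + 0.60·45) / 0.4350 = 70.50 / 0.4350 ≈ 162.07

x_2 = 162.07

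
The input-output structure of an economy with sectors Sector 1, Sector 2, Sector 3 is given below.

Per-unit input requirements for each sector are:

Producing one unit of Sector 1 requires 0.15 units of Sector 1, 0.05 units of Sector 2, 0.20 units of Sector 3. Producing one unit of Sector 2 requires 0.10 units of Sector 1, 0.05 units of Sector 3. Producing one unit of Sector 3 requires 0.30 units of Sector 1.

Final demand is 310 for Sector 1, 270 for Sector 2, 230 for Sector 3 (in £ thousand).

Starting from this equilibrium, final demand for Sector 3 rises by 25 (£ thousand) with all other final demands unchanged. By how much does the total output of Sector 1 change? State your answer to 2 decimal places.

I − A =
  [   0.85    -0.10    -0.30]
  [  -0.05     1.00     0.00]
  [  -0.20    -0.05     1.00]
Cofactors of I−A, C_ij = (−1)^(i+j)·(minor ij) (rows/columns in the sector order above):
  C_11 = (1.00)(1.00) − (0.00)(-0.05) = 1.0000
  C_12 = −[(-0.05)(1.00) − (0.00)(-0.20)] = 0.0500
  C_13 = (-0.05)(-0.05) − (1.00)(-0.20) = 0.2025
  C_21 = −[(-0.10)(1.00) − (-0.30)(-0.05)] = 0.1150
  C_22 = (0.85)(1.00) − (-0.30)(-0.20) = 0.7900
  C_23 = −[(0.85)(-0.05) − (-0.10)(-0.20)] = 0.0625
  C_31 = (-0.10)(0.00) − (-0.30)(1.00) = 0.3000
  C_32 = −[(0.85)(0.00) − (-0.30)(-0.05)] = 0.0150
  C_33 = (0.85)(1.00) − (-0.10)(-0.05) = 0.8450
det(I−A) = Σ_j (I−A)_1j·C_1j = (0.85)(1.0000) + (-0.10)(0.0500) + (-0.30)(0.2025) = 0.78425
adj(I−A) = Cᵀ =
  [ 1.0000   0.1150   0.3000]
  [ 0.0500   0.7900   0.0150]
  [ 0.2025   0.0625   0.8450]
(I − A)⁻¹ = adj(I−A) / det(I−A) ≈
  [   1.2751     0.1466     0.3825]
  [   0.0638     1.0073     0.0191]
  [   0.2582     0.0797     1.0775]
Δx = (I − A)⁻¹ Δd with Δd having +25 in the Sector 3 component and 0 elsewhere.
So Δx_1 = L_13 · (+25), where L_13 = adj(I−A)_13 / det(I−A) = 0.3000 / 0.78425.
Δx_1 = 0.3000 × (+25) / 0.78425 = 7.50 / 0.78425 ≈ 9.56.

Δx_1 = 9.56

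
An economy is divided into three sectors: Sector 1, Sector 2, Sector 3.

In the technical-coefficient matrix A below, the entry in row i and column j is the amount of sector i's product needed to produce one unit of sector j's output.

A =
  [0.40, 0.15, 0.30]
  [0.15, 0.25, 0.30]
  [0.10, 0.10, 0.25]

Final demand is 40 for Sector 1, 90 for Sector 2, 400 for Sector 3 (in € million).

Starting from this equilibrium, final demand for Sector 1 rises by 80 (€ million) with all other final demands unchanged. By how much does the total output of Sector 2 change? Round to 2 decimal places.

I − A =
  [   0.60    -0.15    -0.30]
  [  -0.15     0.75    -0.30]
  [  -0.10    -0.10     0.75]
Cofactors of I−A, C_ij = (−1)^(i+j)·(minor ij) (rows/columns in the sector order above):
  C_11 = (0.75)(0.75) − (-0.30)(-0.10) = 0.5325
  C_12 = −[(-0.15)(0.75) − (-0.30)(-0.10)] = 0.1425
  C_13 = (-0.15)(-0.10) − (0.75)(-0.10) = 0.0900
  C_21 = −[(-0.15)(0.75) − (-0.30)(-0.10)] = 0.1425
  C_22 = (0.60)(0.75) − (-0.30)(-0.10) = 0.4200
  C_23 = −[(0.60)(-0.10) − (-0.15)(-0.10)] = 0.0750
  C_31 = (-0.15)(-0.30) − (-0.30)(0.75) = 0.2700
  C_32 = −[(0.60)(-0.30) − (-0.30)(-0.15)] = 0.2250
  C_33 = (0.60)(0.75) − (-0.15)(-0.15) = 0.4275
det(I−A) = Σ_j (I−A)_1j·C_1j = (0.60)(0.5325) + (-0.15)(0.1425) + (-0.30)(0.0900) = 0.271125
adj(I−A) = Cᵀ =
  [ 0.5325   0.1425   0.2700]
  [ 0.1425   0.4200   0.2250]
  [ 0.0900   0.0750   0.4275]
(I − A)⁻¹ = adj(I−A) / det(I−A) ≈
  [   1.9640     0.5256     0.9959]
  [   0.5256     1.5491     0.8299]
  [   0.3320     0.2766     1.5768]
Δx = (I − A)⁻¹ Δd with Δd having +80 in the Sector 1 component and 0 elsewhere.
So Δx_2 = L_21 · (+80), where L_21 = adj(I−A)_21 / det(I−A) = 0.1425 / 0.271125.
Δx_2 = 0.1425 × (+80) / 0.271125 = 11.40 / 0.271125 ≈ 42.05.

Δx_2 = 42.05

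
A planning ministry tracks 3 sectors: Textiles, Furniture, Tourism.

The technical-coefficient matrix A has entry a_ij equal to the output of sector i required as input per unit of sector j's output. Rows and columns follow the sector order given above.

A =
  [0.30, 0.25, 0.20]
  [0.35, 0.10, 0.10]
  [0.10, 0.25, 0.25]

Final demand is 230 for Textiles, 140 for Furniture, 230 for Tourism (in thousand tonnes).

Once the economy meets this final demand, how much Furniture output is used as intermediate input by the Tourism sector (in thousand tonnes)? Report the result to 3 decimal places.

z_23 = 55.098

I − A =
  [   0.70    -0.25    -0.20]
  [  -0.35     0.90    -0.10]
  [  -0.10    -0.25     0.75]
Cofactors of I−A, C_ij = (−1)^(i+j)·(minor ij) (rows/columns in the sector order above):
  C_11 = (0.90)(0.75) − (-0.10)(-0.25) = 0.6500
  C_12 = −[(-0.35)(0.75) − (-0.10)(-0.10)] = 0.2725
  C_13 = (-0.35)(-0.25) − (0.90)(-0.10) = 0.1775
  C_21 = −[(-0.25)(0.75) − (-0.20)(-0.25)] = 0.2375
  C_22 = (0.70)(0.75) − (-0.20)(-0.10) = 0.5050
  C_23 = −[(0.70)(-0.25) − (-0.25)(-0.10)] = 0.2000
  C_31 = (-0.25)(-0.10) − (-0.20)(0.90) = 0.2050
  C_32 = −[(0.70)(-0.10) − (-0.20)(-0.35)] = 0.1400
  C_33 = (0.70)(0.90) − (-0.25)(-0.35) = 0.5425
det(I−A) = Σ_j (I−A)_1j·C_1j = (0.70)(0.6500) + (-0.25)(0.2725) + (-0.20)(0.1775) = 0.351375
adj(I−A) = Cᵀ =
  [ 0.6500   0.2375   0.2050]
  [ 0.2725   0.5050   0.1400]
  [ 0.1775   0.2000   0.5425]
(I − A)⁻¹ = adj(I−A) / det(I−A) ≈
  [   1.8499     0.6759     0.5834]
  [   0.7755     1.4372     0.3984]
  [   0.5052     0.5692     1.5439]
First solve x = (I − A)⁻¹ d = adj(I−A)·d / det(I−A); in particular x_3 = (0.1775·230 + 0.2000·140 + 0.5425·230) / 0.351375 = 193.60 / 0.351375 ≈ 550.97830.
Intermediate flow from 2 to 3: z_23 = a_23 · x_3 = 0.10 × 193.60 / 0.351375 = 19.36 / 0.351375 ≈ 55.098.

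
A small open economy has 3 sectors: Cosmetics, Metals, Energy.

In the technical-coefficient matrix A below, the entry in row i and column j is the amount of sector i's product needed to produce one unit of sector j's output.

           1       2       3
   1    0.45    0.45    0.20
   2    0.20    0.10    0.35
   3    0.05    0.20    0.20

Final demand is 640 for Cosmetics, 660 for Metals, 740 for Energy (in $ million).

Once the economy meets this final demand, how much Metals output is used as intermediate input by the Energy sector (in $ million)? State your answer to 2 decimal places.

z_23 = 592.97

I − A =
  [   0.55    -0.45    -0.20]
  [  -0.20     0.90    -0.35]
  [  -0.05    -0.20     0.80]
Cofactors of I−A, C_ij = (−1)^(i+j)·(minor ij) (rows/columns in the sector order above):
  C_11 = (0.90)(0.80) − (-0.35)(-0.20) = 0.6500
  C_12 = −[(-0.20)(0.80) − (-0.35)(-0.05)] = 0.1775
  C_13 = (-0.20)(-0.20) − (0.90)(-0.05) = 0.0850
  C_21 = −[(-0.45)(0.80) − (-0.20)(-0.20)] = 0.4000
  C_22 = (0.55)(0.80) − (-0.20)(-0.05) = 0.4300
  C_23 = −[(0.55)(-0.20) − (-0.45)(-0.05)] = 0.1325
  C_31 = (-0.45)(-0.35) − (-0.20)(0.90) = 0.3375
  C_32 = −[(0.55)(-0.35) − (-0.20)(-0.20)] = 0.2325
  C_33 = (0.55)(0.90) − (-0.45)(-0.20) = 0.4050
det(I−A) = Σ_j (I−A)_1j·C_1j = (0.55)(0.6500) + (-0.45)(0.1775) + (-0.20)(0.0850) = 0.260625
adj(I−A) = Cᵀ =
  [ 0.6500   0.4000   0.3375]
  [ 0.1775   0.4300   0.2325]
  [ 0.0850   0.1325   0.4050]
(I − A)⁻¹ = adj(I−A) / det(I−A) ≈
  [   2.4940     1.5348     1.2950]
  [   0.6811     1.6499     0.8921]
  [   0.3261     0.5084     1.5540]
First solve x = (I − A)⁻¹ d = adj(I−A)·d / det(I−A); in particular x_3 = (0.0850·640 + 0.1325·660 + 0.4050·740) / 0.260625 = 441.55 / 0.260625 ≈ 1694.1966.
Intermediate flow from 2 to 3: z_23 = a_23 · x_3 = 0.35 × 441.55 / 0.260625 = 154.5425 / 0.260625 ≈ 592.97.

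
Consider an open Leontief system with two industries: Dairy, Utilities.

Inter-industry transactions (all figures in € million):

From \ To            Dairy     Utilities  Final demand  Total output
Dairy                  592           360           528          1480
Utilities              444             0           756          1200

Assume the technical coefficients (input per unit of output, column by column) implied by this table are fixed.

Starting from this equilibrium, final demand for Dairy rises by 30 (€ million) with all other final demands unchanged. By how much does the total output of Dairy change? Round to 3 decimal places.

Technical coefficients a_ij = z_ij / X_j:
  a_DD = 592/1480 = 0.40, a_UD = 444/1480 = 0.30
  a_DU = 360/1200 = 0.30, a_UU = 0/1200 = 0.00
I − A =
  [   0.60    -0.30]
  [  -0.30     1.00]
det(I−A) = (0.60)(1.00) − (-0.30)(-0.30) = 0.5100
adj(I−A) = [[1.00, 0.30], [0.30, 0.60]]
(I − A)⁻¹ = adj(I−A) / det(I−A) ≈
  [   1.9608     0.5882]
  [   0.5882     1.1765]
Δx = (I − A)⁻¹ Δd with Δd having +30 in the Dairy component and 0 elsewhere.
So Δx_D = L_DD · (+30), where L_DD = adj(I−A)_DD / det(I−A) = 1.00 / 0.5100.
Δx_D = 1.00 × (+30) / 0.5100 = 30.00 / 0.5100 ≈ 58.824.

Δx_D = 58.824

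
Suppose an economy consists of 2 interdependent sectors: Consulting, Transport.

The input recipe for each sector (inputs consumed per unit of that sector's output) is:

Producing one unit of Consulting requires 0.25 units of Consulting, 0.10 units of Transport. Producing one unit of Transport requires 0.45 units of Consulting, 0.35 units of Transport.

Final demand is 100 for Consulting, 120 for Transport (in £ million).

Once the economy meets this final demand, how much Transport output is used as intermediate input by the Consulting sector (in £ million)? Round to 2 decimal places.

I − A =
  [   0.75    -0.45]
  [  -0.10     0.65]
det(I−A) = (0.75)(0.65) − (-0.45)(-0.10) = 0.4425
adj(I−A) = [[0.65, 0.45], [0.10, 0.75]]
(I − A)⁻¹ = adj(I−A) / det(I−A) ≈
  [   1.4689     1.0169]
  [   0.2260     1.6949]
First solve x = (I − A)⁻¹ d = adj(I−A)·d / det(I−A); in particular x_C = (0.65·100 + 0.45·120) / 0.4425 = 119.00 / 0.4425 ≈ 268.9266.
Intermediate flow from T to C: z_TC = a_TC · x_C = 0.10 × 119.00 / 0.4425 = 11.90 / 0.4425 ≈ 26.89.

z_TC = 26.89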